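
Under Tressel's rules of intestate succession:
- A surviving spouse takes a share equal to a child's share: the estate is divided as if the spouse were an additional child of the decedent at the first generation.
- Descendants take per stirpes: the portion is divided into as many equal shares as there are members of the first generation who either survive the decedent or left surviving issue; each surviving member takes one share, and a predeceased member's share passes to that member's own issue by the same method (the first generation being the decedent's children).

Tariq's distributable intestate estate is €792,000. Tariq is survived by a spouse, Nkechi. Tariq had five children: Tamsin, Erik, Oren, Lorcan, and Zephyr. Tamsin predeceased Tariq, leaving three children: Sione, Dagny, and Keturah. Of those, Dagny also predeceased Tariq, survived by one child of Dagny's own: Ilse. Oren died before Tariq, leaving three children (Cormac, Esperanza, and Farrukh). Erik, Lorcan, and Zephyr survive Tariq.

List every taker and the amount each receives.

Nkechi: €132,000; Sione: €44,000; Ilse: €44,000; Keturah: €44,000; Erik: €132,000; Cormac: €44,000; Esperanza: €44,000; Farrukh: €44,000; Lorcan: €132,000; Zephyr: €132,000

The spouse counts as an additional share at the children's level, so there are 6 primary shares of €132,000. Nkechi takes one such share (€132,000).
The children's combined portion (€660,000) is divided into 5 shares of €132,000: Erik, Lorcan, and Zephyr each take €132,000; Tamsin's €132,000 share passes to Tamsin's issue; Oren's €132,000 share passes to Oren's issue.
Tamsin's share (€132,000) is divided into 3 shares of €44,000: Sione and Keturah each take €44,000; Dagny's €44,000 share passes to Dagny's issue.
Dagny's share (€44,000) passes entirely to Ilse.
Oren's share (€132,000) is divided into 3 shares of €44,000: Cormac, Esperanza, and Farrukh each take €44,000.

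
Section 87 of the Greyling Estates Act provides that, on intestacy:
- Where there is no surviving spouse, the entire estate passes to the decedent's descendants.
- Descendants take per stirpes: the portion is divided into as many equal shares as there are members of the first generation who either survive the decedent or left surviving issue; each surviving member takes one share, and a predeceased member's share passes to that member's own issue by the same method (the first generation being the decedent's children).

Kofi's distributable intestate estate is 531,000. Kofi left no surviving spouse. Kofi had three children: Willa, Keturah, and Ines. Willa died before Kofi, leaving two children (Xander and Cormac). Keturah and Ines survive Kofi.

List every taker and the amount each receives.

Xander: 88,500; Cormac: 88,500; Keturah: 177,000; Ines: 177,000

The entire 531,000 passes to the descendants.
That amount (531,000) is divided into 3 shares of 177,000: Keturah and Ines each take 177,000; Willa's 177,000 share passes to Willa's issue.
Willa's share (177,000) is divided into 2 shares of 88,500: Xander and Cormac each take 88,500.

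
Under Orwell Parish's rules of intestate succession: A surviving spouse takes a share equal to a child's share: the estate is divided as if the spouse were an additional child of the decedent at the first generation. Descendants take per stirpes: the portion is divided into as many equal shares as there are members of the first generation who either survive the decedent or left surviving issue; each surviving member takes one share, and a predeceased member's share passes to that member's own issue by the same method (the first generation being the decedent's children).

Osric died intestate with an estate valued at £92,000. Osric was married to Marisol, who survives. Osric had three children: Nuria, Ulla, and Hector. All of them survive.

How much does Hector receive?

The spouse counts as an additional share at the children's level, so there are 4 primary shares of £23,000. Marisol takes one such share (£23,000).
The children's combined portion (£69,000) is divided into 3 shares of £23,000: Nuria, Ulla, and Hector each take £23,000.

Hector receives £23,000.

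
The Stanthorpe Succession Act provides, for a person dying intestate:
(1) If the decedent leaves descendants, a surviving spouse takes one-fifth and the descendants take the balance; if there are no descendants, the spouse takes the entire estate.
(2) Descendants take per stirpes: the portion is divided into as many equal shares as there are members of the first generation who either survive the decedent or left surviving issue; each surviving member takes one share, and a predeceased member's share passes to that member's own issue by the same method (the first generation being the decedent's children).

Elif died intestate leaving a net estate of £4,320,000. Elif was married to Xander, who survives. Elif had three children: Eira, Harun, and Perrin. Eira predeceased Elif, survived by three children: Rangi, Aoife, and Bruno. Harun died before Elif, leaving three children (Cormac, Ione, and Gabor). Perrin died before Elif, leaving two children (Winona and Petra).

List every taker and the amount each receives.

Xander: £864,000; Rangi: £384,000; Aoife: £384,000; Bruno: £384,000; Cormac: £384,000; Ione: £384,000; Gabor: £384,000; Winona: £576,000; Petra: £576,000

Xander takes one-fifth of £4,320,000 = £864,000. The remaining £3,456,000 passes to the descendants.
The descendants' portion (£3,456,000) is divided into 3 shares of £1,152,000: Eira's £1,152,000 share passes to Eira's issue; Harun's £1,152,000 share passes to Harun's issue; Perrin's £1,152,000 share passes to Perrin's issue.
Eira's share (£1,152,000) is divided into 3 shares of £384,000: Rangi, Aoife, and Bruno each take £384,000.
Harun's share (£1,152,000) is divided into 3 shares of £384,000: Cormac, Ione, and Gabor each take £384,000.
Perrin's share (£1,152,000) is divided into 2 shares of £576,000: Winona and Petra each take £576,000.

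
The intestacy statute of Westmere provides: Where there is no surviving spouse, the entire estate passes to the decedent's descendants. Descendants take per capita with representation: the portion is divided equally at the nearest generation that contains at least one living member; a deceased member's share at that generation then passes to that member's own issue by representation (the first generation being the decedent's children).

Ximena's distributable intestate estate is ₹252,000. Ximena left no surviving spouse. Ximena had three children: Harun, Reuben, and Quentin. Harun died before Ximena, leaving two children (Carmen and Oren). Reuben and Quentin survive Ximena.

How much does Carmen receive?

Carmen receives ₹42,000.

The entire ₹252,000 passes to the descendants.
That amount (₹252,000) is divided into 3 shares of ₹84,000: Reuben and Quentin each take ₹84,000; Harun's ₹84,000 share passes to Harun's issue.
Harun's share (₹84,000) is divided into 2 shares of ₹42,000: Carmen and Oren each take ₹42,000.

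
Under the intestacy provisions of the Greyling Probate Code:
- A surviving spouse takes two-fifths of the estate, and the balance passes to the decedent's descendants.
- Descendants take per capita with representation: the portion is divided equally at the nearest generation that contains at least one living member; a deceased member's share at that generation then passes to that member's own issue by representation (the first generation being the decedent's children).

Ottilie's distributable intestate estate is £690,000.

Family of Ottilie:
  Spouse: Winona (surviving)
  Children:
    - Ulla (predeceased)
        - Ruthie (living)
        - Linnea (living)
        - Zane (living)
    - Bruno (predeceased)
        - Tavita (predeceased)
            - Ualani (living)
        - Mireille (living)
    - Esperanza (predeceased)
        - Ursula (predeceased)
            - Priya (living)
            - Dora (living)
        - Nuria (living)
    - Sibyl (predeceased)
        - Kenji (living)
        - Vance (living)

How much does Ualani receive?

Winona takes two-fifths of £690,000 = £276,000. The remaining £414,000 passes to the descendants.
No child survives, so the initial division is made at the grandchildren's generation.
The descendants' portion (£414,000) is divided into 9 shares of £46,000: Ruthie, Linnea, Zane, Mireille, Nuria, Kenji, and Vance each take £46,000; Tavita's £46,000 share passes to Tavita's issue; Ursula's £46,000 share passes to Ursula's issue.
Tavita's share (£46,000) passes entirely to Ualani.
Ursula's share (£46,000) is divided into 2 shares of £23,000: Priya and Dora each take £23,000.

Ualani receives £46,000.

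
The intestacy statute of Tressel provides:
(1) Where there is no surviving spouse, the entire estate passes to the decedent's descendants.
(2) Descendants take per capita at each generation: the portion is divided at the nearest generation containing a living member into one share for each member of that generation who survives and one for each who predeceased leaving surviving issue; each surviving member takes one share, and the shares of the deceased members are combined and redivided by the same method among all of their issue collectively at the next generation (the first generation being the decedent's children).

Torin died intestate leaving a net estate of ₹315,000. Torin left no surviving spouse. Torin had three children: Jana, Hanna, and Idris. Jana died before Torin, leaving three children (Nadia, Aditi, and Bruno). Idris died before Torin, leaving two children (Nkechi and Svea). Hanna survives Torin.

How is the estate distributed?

Nadia: ₹42,000; Aditi: ₹42,000; Bruno: ₹42,000; Hanna: ₹105,000; Nkechi: ₹42,000; Svea: ₹42,000

The entire ₹315,000 passes to the descendants.
That amount (₹315,000) is divided at the children's generation into 3 shares of ₹105,000. Hanna takes ₹105,000. The 2 shares of the deceased (Jana and Idris) are combined into a pool of ₹210,000.
That pool (₹210,000) is divided at the grandchildren's generation equally among Nadia, Aditi, Bruno, Nkechi, and Svea: ₹42,000 each.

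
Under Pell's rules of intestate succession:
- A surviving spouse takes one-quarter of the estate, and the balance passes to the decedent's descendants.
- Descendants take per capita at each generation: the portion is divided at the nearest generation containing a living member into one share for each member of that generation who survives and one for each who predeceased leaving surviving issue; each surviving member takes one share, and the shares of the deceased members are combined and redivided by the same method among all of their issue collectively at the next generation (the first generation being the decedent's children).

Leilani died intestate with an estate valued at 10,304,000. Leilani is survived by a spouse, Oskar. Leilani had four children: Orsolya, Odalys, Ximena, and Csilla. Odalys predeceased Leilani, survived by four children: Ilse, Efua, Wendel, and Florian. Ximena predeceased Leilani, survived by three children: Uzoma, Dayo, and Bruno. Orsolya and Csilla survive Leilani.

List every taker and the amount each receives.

Oskar: 2,576,000; Orsolya: 1,932,000; Ilse: 552,000; Efua: 552,000; Wendel: 552,000; Florian: 552,000; Uzoma: 552,000; Dayo: 552,000; Bruno: 552,000; Csilla: 1,932,000

Oskar takes one-quarter of 10,304,000 = 2,576,000. The remaining 7,728,000 passes to the descendants.
The descendants' portion (7,728,000) is divided at the children's generation into 4 shares of 1,932,000. Orsolya and Csilla each take 1,932,000. The 2 shares of the deceased (Odalys and Ximena) are combined into a pool of 3,864,000.
That pool (3,864,000) is divided at the grandchildren's generation equally among Ilse, Efua, Wendel, Florian, Uzoma, Dayo, and Bruno: 552,000 each.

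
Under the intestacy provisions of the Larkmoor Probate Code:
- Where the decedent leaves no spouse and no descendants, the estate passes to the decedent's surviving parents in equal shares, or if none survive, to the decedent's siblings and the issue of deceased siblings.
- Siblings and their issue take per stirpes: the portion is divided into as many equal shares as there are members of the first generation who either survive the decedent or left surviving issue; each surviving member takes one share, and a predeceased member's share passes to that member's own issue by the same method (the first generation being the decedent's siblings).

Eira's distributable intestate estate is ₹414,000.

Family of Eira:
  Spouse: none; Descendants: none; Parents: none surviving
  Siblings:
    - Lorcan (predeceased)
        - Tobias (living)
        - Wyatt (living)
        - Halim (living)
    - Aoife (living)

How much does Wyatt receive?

The entire ₹414,000 passes to the siblings and their issue.
That amount (₹414,000) is divided into 2 shares of ₹207,000: Aoife takes ₹207,000; Lorcan's ₹207,000 share passes to Lorcan's issue.
Lorcan's share (₹207,000) is divided into 3 shares of ₹69,000: Tobias, Wyatt, and Halim each take ₹69,000.

Wyatt receives ₹69,000.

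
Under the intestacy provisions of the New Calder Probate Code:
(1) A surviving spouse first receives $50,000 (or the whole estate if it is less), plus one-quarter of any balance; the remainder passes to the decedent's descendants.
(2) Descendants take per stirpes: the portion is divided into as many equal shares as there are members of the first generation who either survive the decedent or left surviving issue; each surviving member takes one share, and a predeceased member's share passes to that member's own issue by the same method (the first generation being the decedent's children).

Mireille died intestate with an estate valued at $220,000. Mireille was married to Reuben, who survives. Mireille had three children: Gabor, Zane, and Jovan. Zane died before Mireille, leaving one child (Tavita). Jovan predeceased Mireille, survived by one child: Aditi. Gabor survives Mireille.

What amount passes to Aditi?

Reuben first takes $50,000, leaving a balance of $170,000. Reuben then takes one-quarter of the balance ($42,500), for a total of $92,500. The remaining $127,500 passes to the descendants.
The descendants' portion ($127,500) is divided into 3 shares of $42,500: Gabor takes $42,500; Zane's $42,500 share passes to Zane's issue; Jovan's $42,500 share passes to Jovan's issue.
Zane's share ($42,500) passes entirely to Tavita.
Jovan's share ($42,500) passes entirely to Aditi.

Aditi receives $42,500.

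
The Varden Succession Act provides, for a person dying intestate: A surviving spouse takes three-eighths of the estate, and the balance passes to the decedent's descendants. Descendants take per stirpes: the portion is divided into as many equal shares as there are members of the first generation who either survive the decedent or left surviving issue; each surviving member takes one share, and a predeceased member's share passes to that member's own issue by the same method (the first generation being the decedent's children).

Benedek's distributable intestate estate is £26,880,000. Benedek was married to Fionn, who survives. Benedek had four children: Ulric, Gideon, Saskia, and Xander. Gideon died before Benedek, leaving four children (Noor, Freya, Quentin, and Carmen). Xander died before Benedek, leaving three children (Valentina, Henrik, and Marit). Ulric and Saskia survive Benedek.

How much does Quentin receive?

Quentin receives £1,050,000.

Fionn takes three-eighths of £26,880,000 = £10,080,000. The remaining £16,800,000 passes to the descendants.
The descendants' portion (£16,800,000) is divided into 4 shares of £4,200,000: Ulric and Saskia each take £4,200,000; Gideon's £4,200,000 share passes to Gideon's issue; Xander's £4,200,000 share passes to Xander's issue.
Gideon's share (£4,200,000) is divided into 4 shares of £1,050,000: Noor, Freya, Quentin, and Carmen each take £1,050,000.
Xander's share (£4,200,000) is divided into 3 shares of £1,400,000: Valentina, Henrik, and Marit each take £1,400,000.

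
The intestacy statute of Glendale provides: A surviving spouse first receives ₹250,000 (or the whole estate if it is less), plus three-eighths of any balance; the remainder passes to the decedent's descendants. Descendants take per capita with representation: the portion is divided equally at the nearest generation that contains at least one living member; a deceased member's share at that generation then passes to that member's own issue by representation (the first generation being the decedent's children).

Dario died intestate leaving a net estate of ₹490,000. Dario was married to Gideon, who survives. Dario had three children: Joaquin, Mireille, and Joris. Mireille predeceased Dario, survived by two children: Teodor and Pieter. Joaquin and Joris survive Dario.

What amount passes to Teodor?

Gideon first takes ₹250,000, leaving a balance of ₹240,000. Gideon then takes three-eighths of the balance (₹90,000), for a total of ₹340,000. The remaining ₹150,000 passes to the descendants.
The descendants' portion (₹150,000) is divided into 3 shares of ₹50,000: Joaquin and Joris each take ₹50,000; Mireille's ₹50,000 share passes to Mireille's issue.
Mireille's share (₹50,000) is divided into 2 shares of ₹25,000: Teodor and Pieter each take ₹25,000.

Teodor receives ₹25,000.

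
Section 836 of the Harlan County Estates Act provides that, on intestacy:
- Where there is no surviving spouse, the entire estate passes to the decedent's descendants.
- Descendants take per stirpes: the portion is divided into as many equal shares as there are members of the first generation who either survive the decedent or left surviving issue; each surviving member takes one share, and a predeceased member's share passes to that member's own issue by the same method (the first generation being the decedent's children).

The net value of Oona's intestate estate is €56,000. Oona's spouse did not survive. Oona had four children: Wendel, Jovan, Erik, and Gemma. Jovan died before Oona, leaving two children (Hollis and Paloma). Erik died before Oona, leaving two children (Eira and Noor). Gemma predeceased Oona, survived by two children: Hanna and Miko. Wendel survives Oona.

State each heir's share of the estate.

The entire €56,000 passes to the descendants.
That amount (€56,000) is divided into 4 shares of €14,000: Wendel takes €14,000; Jovan's €14,000 share passes to Jovan's issue; Erik's €14,000 share passes to Erik's issue; Gemma's €14,000 share passes to Gemma's issue.
Jovan's share (€14,000) is divided into 2 shares of €7,000: Hollis and Paloma each take €7,000.
Erik's share (€14,000) is divided into 2 shares of €7,000: Eira and Noor each take €7,000.
Gemma's share (€14,000) is divided into 2 shares of €7,000: Hanna and Miko each take €7,000.

Wendel: €14,000; Hollis: €7,000; Paloma: €7,000; Eira: €7,000; Noor: €7,000; Hanna: €7,000; Miko: €7,000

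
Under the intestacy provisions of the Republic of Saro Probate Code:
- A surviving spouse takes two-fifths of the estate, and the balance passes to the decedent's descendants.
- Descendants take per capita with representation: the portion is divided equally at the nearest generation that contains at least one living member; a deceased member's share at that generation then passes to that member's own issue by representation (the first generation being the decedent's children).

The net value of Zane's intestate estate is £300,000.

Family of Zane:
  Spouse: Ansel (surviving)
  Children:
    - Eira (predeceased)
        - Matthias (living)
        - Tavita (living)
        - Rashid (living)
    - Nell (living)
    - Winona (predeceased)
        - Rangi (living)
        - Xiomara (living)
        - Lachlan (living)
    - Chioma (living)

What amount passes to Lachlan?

Ansel takes two-fifths of £300,000 = £120,000. The remaining £180,000 passes to the descendants.
The descendants' portion (£180,000) is divided into 4 shares of £45,000: Nell and Chioma each take £45,000; Eira's £45,000 share passes to Eira's issue; Winona's £45,000 share passes to Winona's issue.
Eira's share (£45,000) is divided into 3 shares of £15,000: Matthias, Tavita, and Rashid each take £15,000.
Winona's share (£45,000) is divided into 3 shares of £15,000: Rangi, Xiomara, and Lachlan each take £15,000.

Lachlan receives £15,000.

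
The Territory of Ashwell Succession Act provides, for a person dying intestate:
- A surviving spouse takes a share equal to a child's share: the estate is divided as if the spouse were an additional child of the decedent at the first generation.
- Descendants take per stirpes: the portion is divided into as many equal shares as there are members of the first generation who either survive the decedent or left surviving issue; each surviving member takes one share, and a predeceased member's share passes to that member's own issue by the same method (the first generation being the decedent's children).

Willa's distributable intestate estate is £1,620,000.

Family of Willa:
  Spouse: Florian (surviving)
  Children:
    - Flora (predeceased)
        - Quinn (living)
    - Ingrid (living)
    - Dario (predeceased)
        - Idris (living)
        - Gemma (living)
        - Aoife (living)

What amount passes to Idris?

Idris receives £135,000.

The spouse counts as an additional share at the children's level, so there are 4 primary shares of £405,000. Florian takes one such share (£405,000).
The children's combined portion (£1,215,000) is divided into 3 shares of £405,000: Ingrid takes £405,000; Flora's £405,000 share passes to Flora's issue; Dario's £405,000 share passes to Dario's issue.
Flora's share (£405,000) passes entirely to Quinn.
Dario's share (£405,000) is divided into 3 shares of £135,000: Idris, Gemma, and Aoife each take £135,000.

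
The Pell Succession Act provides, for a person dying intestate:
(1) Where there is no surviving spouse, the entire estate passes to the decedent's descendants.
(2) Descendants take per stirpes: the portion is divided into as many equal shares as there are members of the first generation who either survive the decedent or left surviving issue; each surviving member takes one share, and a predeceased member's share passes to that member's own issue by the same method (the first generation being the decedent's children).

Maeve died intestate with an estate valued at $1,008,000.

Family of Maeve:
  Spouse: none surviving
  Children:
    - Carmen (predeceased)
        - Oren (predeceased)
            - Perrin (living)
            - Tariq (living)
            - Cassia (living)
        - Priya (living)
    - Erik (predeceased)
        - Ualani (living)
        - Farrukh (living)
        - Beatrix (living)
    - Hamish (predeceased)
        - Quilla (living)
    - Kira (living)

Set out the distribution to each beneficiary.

Perrin: $42,000; Tariq: $42,000; Cassia: $42,000; Priya: $126,000; Ualani: $84,000; Farrukh: $84,000; Beatrix: $84,000; Quilla: $252,000; Kira: $252,000

The entire $1,008,000 passes to the descendants.
That amount ($1,008,000) is divided into 4 shares of $252,000: Kira takes $252,000; Carmen's $252,000 share passes to Carmen's issue; Erik's $252,000 share passes to Erik's issue; Hamish's $252,000 share passes to Hamish's issue.
Carmen's share ($252,000) is divided into 2 shares of $126,000: Priya takes $126,000; Oren's $126,000 share passes to Oren's issue.
Oren's share ($126,000) is divided into 3 shares of $42,000: Perrin, Tariq, and Cassia each take $42,000.
Erik's share ($252,000) is divided into 3 shares of $84,000: Ualani, Farrukh, and Beatrix each take $84,000.
Hamish's share ($252,000) passes entirely to Quilla.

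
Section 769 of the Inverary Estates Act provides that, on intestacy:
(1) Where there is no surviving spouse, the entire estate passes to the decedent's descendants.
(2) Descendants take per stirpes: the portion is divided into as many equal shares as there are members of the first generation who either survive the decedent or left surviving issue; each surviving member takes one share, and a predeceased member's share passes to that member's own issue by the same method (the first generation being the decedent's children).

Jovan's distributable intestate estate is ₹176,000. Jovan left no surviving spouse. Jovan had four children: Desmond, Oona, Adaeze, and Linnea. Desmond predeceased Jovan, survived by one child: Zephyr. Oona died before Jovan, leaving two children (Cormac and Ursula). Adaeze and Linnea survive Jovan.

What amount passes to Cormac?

Cormac receives ₹22,000.

The entire ₹176,000 passes to the descendants.
That amount (₹176,000) is divided into 4 shares of ₹44,000: Adaeze and Linnea each take ₹44,000; Desmond's ₹44,000 share passes to Desmond's issue; Oona's ₹44,000 share passes to Oona's issue.
Desmond's share (₹44,000) passes entirely to Zephyr.
Oona's share (₹44,000) is divided into 2 shares of ₹22,000: Cormac and Ursula each take ₹22,000.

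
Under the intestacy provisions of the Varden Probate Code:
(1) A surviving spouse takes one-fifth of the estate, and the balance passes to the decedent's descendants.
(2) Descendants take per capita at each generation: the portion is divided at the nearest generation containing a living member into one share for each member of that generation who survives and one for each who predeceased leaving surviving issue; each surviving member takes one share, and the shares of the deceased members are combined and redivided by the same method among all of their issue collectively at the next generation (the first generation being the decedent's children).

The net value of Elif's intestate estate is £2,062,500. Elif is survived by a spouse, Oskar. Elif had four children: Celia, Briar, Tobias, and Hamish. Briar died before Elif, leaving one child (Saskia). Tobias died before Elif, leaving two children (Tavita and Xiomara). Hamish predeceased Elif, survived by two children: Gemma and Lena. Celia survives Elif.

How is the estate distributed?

Oskar: £412,500; Celia: £412,500; Saskia: £247,500; Tavita: £247,500; Xiomara: £247,500; Gemma: £247,500; Lena: £247,500

Oskar takes one-fifth of £2,062,500 = £412,500. The remaining £1,650,000 passes to the descendants.
The descendants' portion (£1,650,000) is divided at the children's generation into 4 shares of £412,500. Celia takes £412,500. The 3 shares of the deceased (Briar, Tobias, and Hamish) are combined into a pool of £1,237,500.
That pool (£1,237,500) is divided at the grandchildren's generation equally among Saskia, Tavita, Xiomara, Gemma, and Lena: £247,500 each.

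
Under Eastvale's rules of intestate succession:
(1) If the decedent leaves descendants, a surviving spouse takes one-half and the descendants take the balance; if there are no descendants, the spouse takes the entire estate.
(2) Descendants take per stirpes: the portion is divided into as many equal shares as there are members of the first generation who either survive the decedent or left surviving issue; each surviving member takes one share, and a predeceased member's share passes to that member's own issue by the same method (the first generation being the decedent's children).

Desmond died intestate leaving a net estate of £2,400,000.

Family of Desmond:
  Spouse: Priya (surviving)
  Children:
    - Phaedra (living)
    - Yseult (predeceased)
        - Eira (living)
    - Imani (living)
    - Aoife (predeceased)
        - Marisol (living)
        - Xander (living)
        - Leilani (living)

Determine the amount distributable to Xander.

Xander receives £100,000.

Priya takes one-half of £2,400,000 = £1,200,000. The remaining £1,200,000 passes to the descendants.
The descendants' portion (£1,200,000) is divided into 4 shares of £300,000: Phaedra and Imani each take £300,000; Yseult's £300,000 share passes to Yseult's issue; Aoife's £300,000 share passes to Aoife's issue.
Yseult's share (£300,000) passes entirely to Eira.
Aoife's share (£300,000) is divided into 3 shares of £100,000: Marisol, Xander, and Leilani each take £100,000.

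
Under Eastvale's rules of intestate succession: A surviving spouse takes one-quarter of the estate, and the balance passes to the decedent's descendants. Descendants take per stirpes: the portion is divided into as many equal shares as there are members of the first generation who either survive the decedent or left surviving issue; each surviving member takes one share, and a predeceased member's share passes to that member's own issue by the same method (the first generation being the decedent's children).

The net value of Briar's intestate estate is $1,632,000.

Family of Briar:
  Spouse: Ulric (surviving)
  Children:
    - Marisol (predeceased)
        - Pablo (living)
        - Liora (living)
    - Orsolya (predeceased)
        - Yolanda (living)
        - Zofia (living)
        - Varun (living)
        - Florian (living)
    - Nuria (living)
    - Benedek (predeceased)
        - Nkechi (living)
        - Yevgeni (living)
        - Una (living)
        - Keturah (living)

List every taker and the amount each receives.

Ulric takes one-quarter of $1,632,000 = $408,000. The remaining $1,224,000 passes to the descendants.
The descendants' portion ($1,224,000) is divided into 4 shares of $306,000: Nuria takes $306,000; Marisol's $306,000 share passes to Marisol's issue; Orsolya's $306,000 share passes to Orsolya's issue; Benedek's $306,000 share passes to Benedek's issue.
Marisol's share ($306,000) is divided into 2 shares of $153,000: Pablo and Liora each take $153,000.
Orsolya's share ($306,000) is divided into 4 shares of $76,500: Yolanda, Zofia, Varun, and Florian each take $76,500.
Benedek's share ($306,000) is divided into 4 shares of $76,500: Nkechi, Yevgeni, Una, and Keturah each take $76,500.

Ulric: $408,000; Pablo: $153,000; Liora: $153,000; Yolanda: $76,500; Zofia: $76,500; Varun: $76,500; Florian: $76,500; Nuria: $306,000; Nkechi: $76,500; Yevgeni: $76,500; Una: $76,500; Keturah: $76,500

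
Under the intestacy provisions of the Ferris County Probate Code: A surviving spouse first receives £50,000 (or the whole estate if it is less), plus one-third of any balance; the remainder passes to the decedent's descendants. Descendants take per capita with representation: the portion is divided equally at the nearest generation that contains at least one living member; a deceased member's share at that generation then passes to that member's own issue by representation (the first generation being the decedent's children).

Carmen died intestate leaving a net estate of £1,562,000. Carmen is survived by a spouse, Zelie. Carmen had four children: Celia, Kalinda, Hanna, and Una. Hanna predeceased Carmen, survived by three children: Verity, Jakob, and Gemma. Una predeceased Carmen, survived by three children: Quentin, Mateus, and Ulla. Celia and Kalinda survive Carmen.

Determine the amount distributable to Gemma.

Gemma receives £84,000.

Zelie first takes £50,000, leaving a balance of £1,512,000. Zelie then takes one-third of the balance (£504,000), for a total of £554,000. The remaining £1,008,000 passes to the descendants.
The descendants' portion (£1,008,000) is divided into 4 shares of £252,000: Celia and Kalinda each take £252,000; Hanna's £252,000 share passes to Hanna's issue; Una's £252,000 share passes to Una's issue.
Hanna's share (£252,000) is divided into 3 shares of £84,000: Verity, Jakob, and Gemma each take £84,000.
Una's share (£252,000) is divided into 3 shares of £84,000: Quentin, Mateus, and Ulla each take £84,000.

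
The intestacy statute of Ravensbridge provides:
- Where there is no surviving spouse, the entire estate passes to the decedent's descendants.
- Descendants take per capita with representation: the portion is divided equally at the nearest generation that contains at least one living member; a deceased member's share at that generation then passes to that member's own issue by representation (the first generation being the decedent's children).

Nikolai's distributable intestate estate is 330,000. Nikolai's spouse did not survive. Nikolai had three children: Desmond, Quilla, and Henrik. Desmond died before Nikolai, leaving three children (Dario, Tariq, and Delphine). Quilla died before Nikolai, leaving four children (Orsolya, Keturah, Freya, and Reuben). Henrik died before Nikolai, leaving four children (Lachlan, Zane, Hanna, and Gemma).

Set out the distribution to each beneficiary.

The entire 330,000 passes to the descendants.
No child survives, so the initial division is made at the grandchildren's generation.
That amount (330,000) is divided into 11 shares of 30,000: Dario, Tariq, Delphine, Orsolya, Keturah, Freya, Reuben, Lachlan, Zane, Hanna, and Gemma each take 30,000.

Dario: 30,000; Tariq: 30,000; Delphine: 30,000; Orsolya: 30,000; Keturah: 30,000; Freya: 30,000; Reuben: 30,000; Lachlan: 30,000; Zane: 30,000; Hanna: 30,000; Gemma: 30,000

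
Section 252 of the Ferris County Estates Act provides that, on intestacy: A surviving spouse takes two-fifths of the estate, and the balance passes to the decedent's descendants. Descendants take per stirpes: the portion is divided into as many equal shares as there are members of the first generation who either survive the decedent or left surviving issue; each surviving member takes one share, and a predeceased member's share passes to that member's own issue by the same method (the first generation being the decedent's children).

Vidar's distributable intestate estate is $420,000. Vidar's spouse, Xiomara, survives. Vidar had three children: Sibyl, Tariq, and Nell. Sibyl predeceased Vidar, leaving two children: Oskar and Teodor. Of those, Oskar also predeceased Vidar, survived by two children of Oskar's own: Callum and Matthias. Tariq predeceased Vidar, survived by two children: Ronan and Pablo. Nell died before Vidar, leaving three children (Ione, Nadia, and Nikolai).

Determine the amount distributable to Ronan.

Xiomara takes two-fifths of $420,000 = $168,000. The remaining $252,000 passes to the descendants.
The descendants' portion ($252,000) is divided into 3 shares of $84,000: Sibyl's $84,000 share passes to Sibyl's issue; Tariq's $84,000 share passes to Tariq's issue; Nell's $84,000 share passes to Nell's issue.
Sibyl's share ($84,000) is divided into 2 shares of $42,000: Teodor takes $42,000; Oskar's $42,000 share passes to Oskar's issue.
Oskar's share ($42,000) is divided into 2 shares of $21,000: Callum and Matthias each take $21,000.
Tariq's share ($84,000) is divided into 2 shares of $42,000: Ronan and Pablo each take $42,000.
Nell's share ($84,000) is divided into 3 shares of $28,000: Ione, Nadia, and Nikolai each take $28,000.

Ronan receives $42,000.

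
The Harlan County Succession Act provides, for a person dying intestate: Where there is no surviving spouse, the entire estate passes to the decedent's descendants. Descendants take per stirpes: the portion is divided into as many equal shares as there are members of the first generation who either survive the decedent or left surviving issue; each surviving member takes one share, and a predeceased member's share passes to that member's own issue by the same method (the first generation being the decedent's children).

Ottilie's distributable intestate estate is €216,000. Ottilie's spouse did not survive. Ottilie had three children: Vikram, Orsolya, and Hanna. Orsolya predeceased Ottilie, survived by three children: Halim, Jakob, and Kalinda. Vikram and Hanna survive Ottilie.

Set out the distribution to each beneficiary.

Vikram: €72,000; Halim: €24,000; Jakob: €24,000; Kalinda: €24,000; Hanna: €72,000

The entire €216,000 passes to the descendants.
That amount (€216,000) is divided into 3 shares of €72,000: Vikram and Hanna each take €72,000; Orsolya's €72,000 share passes to Orsolya's issue.
Orsolya's share (€72,000) is divided into 3 shares of €24,000: Halim, Jakob, and Kalinda each take €24,000.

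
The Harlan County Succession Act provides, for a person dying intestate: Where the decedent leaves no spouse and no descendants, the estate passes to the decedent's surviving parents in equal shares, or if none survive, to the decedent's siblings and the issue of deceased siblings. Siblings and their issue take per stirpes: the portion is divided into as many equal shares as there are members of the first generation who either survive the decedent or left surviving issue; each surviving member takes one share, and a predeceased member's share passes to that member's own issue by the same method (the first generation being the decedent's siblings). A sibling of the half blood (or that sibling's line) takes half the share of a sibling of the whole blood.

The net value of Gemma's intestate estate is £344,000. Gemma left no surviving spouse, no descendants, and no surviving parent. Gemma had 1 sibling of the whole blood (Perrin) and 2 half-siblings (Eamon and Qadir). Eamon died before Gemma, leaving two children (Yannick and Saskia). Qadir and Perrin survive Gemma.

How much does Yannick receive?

Yannick receives £43,000.

The entire £344,000 passes to the siblings and their issue.
Counting each half-blood sibling's line as half a unit, there are 2 units in £344,000, so one unit is £172,000. Whole-blood lines (Perrin) take £172,000 each; half-blood lines (Eamon and Qadir) take £86,000 each.
Eamon's share (£86,000) is divided into 2 shares of £43,000: Yannick and Saskia each take £43,000.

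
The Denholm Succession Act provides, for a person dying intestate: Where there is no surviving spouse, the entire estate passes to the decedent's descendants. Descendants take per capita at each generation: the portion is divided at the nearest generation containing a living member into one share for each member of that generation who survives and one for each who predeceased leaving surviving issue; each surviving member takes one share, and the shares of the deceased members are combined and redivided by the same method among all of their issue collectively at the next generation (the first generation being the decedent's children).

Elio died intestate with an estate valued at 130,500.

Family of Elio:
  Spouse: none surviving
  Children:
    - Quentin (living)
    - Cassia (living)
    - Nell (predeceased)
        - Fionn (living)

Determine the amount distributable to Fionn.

Fionn receives 43,500.

The entire 130,500 passes to the descendants.
That amount (130,500) is divided at the children's generation into 3 shares of 43,500. Quentin and Cassia each take 43,500. The remaining share for the deceased Nell (43,500) is carried to the next generation.
That pool (43,500) passes entirely to Fionn, the sole taker at the grandchildren's generation.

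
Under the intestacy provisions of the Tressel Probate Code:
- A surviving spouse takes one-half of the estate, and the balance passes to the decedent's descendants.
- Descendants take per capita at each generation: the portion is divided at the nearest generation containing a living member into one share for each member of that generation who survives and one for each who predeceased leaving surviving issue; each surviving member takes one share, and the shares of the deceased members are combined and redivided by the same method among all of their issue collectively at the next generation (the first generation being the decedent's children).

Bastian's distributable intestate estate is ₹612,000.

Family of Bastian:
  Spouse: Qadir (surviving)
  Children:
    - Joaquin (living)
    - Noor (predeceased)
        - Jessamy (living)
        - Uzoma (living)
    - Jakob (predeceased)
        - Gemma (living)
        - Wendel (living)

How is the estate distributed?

Qadir takes one-half of ₹612,000 = ₹306,000. The remaining ₹306,000 passes to the descendants.
The descendants' portion (₹306,000) is divided at the children's generation into 3 shares of ₹102,000. Joaquin takes ₹102,000. The 2 shares of the deceased (Noor and Jakob) are combined into a pool of ₹204,000.
That pool (₹204,000) is divided at the grandchildren's generation equally among Jessamy, Uzoma, Gemma, and Wendel: ₹51,000 each.

Qadir: ₹306,000; Joaquin: ₹102,000; Jessamy: ₹51,000; Uzoma: ₹51,000; Gemma: ₹51,000; Wendel: ₹51,000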